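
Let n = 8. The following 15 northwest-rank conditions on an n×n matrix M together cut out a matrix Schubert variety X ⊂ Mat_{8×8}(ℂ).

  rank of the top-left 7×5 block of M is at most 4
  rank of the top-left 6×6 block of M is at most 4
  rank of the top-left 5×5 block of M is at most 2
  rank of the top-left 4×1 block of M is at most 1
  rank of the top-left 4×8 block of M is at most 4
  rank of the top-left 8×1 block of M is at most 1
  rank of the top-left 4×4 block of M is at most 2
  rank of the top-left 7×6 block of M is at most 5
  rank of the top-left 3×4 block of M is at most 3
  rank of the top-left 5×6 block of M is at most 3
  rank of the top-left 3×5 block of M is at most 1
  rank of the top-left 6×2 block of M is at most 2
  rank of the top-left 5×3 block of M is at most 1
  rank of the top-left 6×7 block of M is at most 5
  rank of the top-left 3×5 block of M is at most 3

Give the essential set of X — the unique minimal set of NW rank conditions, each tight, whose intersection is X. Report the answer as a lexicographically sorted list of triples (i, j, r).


Recovering R(i,j) via the rank-extension bound from the 15 conditions:

  row 1: 1 | 1 | 1 | 1 | 1 | 1 | 1 | 1
  row 2: 1 | 1 | 1 | 1 | 1 | 2 | 2 | 2
  row 3: 1 | 1 | 1 | 1 | 1 | 2 | 3 | 3
  row 4: 1 | 1 | 1 | 2 | 2 | 3 | 4 | 4
  row 5: 1 | 1 | 1 | 2 | 2 | 3 | 4 | 5
  row 6: 1 | 2 | 2 | 3 | 3 | 4 | 5 | 6
  row 7: 1 | 2 | 3 | 4 | 4 | 5 | 6 | 7
  row 8: 1 | 2 | 3 | 4 | 5 | 6 | 7 | 8

so w = (1, 6, 7, 4, 8, 2, 3, 5).

Fulton essential set (3 of the 13 Rothe cells):

[(3, 5, 1), (5, 3, 1), (5, 5, 2)]


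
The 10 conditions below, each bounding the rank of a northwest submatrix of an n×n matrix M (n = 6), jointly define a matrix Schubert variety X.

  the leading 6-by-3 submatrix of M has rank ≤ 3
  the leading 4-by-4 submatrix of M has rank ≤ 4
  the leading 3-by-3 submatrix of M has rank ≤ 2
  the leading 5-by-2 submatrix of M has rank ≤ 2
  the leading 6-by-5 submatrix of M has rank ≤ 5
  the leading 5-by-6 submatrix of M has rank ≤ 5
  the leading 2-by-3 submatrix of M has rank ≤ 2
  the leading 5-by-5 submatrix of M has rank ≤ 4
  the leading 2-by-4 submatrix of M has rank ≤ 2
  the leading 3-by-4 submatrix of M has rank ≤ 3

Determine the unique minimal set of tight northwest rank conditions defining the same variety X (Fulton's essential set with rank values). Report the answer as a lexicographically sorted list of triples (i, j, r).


Reconstructing r_w from the 10 given conditions:

  R[1]: 1  1  1  1  1  1
  R[2]: 1  2  2  2  2  2
  R[3]: 1  2  2  3  3  3
  R[4]: 1  2  3  4  4  4
  R[5]: 1  2  3  4  4  5
  R[6]: 1  2  3  4  5  6

giving w = (1, 2, 4, 3, 6, 5) via Δ²R.

Rothe diagram D(w) (2 cells), 2 SE-corners (essential conditions):

[(3, 3, 2), (5, 5, 4)]


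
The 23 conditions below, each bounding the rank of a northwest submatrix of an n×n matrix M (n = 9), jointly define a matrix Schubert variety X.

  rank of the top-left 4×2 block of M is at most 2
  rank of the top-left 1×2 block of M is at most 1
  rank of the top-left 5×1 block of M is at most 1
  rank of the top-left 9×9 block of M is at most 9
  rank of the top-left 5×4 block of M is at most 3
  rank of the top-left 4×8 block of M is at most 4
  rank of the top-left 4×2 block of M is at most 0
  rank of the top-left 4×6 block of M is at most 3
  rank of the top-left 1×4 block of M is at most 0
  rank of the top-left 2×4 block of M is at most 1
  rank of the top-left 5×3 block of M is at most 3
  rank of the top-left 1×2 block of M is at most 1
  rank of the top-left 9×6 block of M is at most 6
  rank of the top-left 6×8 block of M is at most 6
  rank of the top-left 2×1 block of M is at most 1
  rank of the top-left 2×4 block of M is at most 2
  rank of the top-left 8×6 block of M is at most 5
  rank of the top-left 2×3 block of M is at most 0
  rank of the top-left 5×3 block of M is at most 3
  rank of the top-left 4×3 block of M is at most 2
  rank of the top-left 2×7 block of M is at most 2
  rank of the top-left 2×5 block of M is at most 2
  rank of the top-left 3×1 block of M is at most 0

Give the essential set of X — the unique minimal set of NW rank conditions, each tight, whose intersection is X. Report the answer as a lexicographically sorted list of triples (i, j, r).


Reconstructing r_w from the 23 given conditions:

  R[1]: 0  0  0  0  1  1  1  1  1
  R[2]: 0  0  0  1  2  2  2  2  2
  R[3]: 0  0  1  2  3  3  3  3  3
  R[4]: 0  0  1  2  3  3  4  4  4
  R[5]: 1  1  2  3  4  4  5  5  5
  R[6]: 1  2  3  4  5  5  6  6  6
  R[7]: 1  2  3  4  5  5  6  7  7
  R[8]: 1  2  3  4  5  5  6  7  8
  R[9]: 1  2  3  4  5  6  7  8  9

second differences of R give the permutation w = (5, 4, 3, 7, 1, 2, 8, 9, 6).

|D(w)|=14, |Ess(w)|=5:

[(1, 4, 0), (2, 3, 0), (4, 2, 0), (4, 6, 3), (8, 6, 5)]


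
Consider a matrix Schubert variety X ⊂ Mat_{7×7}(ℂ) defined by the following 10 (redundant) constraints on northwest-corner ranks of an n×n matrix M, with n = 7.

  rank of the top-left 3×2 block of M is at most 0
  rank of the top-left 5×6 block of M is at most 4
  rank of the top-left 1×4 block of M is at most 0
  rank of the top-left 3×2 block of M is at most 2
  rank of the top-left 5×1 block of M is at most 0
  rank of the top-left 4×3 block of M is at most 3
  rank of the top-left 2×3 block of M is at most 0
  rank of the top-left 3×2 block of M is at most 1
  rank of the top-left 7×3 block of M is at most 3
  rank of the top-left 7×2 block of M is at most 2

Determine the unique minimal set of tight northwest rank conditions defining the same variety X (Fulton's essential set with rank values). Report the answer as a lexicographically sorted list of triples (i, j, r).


Recovering R(i,j) via the rank-extension bound from the 10 conditions:

  i=1: 0 0 0 0 1 1 1
  i=2: 0 0 0 1 2 2 2
  i=3: 0 0 1 2 3 3 3
  i=4: 0 1 2 3 4 4 4
  i=5: 0 1 2 3 4 4 5
  i=6: 1 2 3 4 5 5 6
  i=7: 1 2 3 4 5 6 7

reading off 1-entries of Δ²R: w = (5, 4, 3, 2, 7, 1, 6).

ℓ(w)=12; the 5 essential cells (i,j,r):

[(1, 4, 0), (2, 3, 0), (3, 2, 0), (5, 1, 0), (5, 6, 4)]


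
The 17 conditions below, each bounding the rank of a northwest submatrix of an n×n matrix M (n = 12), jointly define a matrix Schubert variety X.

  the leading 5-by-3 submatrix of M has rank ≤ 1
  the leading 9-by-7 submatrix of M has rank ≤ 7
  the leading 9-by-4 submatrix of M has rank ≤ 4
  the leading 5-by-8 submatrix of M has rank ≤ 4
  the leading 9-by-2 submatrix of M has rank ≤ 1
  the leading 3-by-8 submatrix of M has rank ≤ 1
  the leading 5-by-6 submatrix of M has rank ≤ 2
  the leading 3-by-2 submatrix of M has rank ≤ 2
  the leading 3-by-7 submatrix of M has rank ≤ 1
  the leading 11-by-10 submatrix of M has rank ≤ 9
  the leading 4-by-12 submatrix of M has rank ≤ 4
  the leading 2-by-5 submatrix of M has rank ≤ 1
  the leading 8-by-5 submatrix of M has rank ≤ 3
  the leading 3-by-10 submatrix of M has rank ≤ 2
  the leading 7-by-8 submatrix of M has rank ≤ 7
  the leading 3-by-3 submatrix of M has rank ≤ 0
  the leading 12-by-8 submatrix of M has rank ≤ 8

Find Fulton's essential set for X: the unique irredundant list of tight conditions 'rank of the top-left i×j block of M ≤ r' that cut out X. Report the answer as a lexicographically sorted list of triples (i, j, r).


The tightest implied rank at each (i,j), from the 17 conditions:

  R[1]: 0, 0, 0, 1, 1, 1, 1, 1, 1, 1, 1, 1
  R[2]: 0, 0, 0, 1, 1, 1, 1, 1, 2, 2, 2, 2
  R[3]: 0, 0, 0, 1, 1, 1, 1, 1, 2, 2, 3, 3
  R[4]: 1, 1, 1, 2, 2, 2, 2, 2, 3, 3, 4, 4
  R[5]: 1, 1, 1, 2, 2, 2, 3, 3, 4, 4, 5, 5
  R[6]: 1, 1, 2, 3, 3, 3, 4, 4, 5, 5, 6, 6
  R[7]: 1, 1, 2, 3, 3, 4, 5, 5, 6, 6, 7, 7
  R[8]: 1, 1, 2, 3, 3, 4, 5, 6, 7, 7, 8, 8
  R[9]: 1, 1, 2, 3, 4, 5, 6, 7, 8, 8, 9, 9
  R[10]: 1, 2, 3, 4, 5, 6, 7, 8, 9, 9, 10, 10
  R[11]: 1, 2, 3, 4, 5, 6, 7, 8, 9, 9, 10, 11
  R[12]: 1, 2, 3, 4, 5, 6, 7, 8, 9, 10, 11, 12

reading off 1-entries of Δ²R: w = (4, 9, 11, 1, 7, 3, 6, 8, 5, 2, 12, 10).

Rothe diagram D(w) (29 cells), 8 SE-corners (essential conditions):

[(3, 3, 0), (3, 8, 1), (3, 10, 2), (5, 3, 1), (5, 6, 2), (8, 5, 3), (9, 2, 1), (11, 10, 9)]


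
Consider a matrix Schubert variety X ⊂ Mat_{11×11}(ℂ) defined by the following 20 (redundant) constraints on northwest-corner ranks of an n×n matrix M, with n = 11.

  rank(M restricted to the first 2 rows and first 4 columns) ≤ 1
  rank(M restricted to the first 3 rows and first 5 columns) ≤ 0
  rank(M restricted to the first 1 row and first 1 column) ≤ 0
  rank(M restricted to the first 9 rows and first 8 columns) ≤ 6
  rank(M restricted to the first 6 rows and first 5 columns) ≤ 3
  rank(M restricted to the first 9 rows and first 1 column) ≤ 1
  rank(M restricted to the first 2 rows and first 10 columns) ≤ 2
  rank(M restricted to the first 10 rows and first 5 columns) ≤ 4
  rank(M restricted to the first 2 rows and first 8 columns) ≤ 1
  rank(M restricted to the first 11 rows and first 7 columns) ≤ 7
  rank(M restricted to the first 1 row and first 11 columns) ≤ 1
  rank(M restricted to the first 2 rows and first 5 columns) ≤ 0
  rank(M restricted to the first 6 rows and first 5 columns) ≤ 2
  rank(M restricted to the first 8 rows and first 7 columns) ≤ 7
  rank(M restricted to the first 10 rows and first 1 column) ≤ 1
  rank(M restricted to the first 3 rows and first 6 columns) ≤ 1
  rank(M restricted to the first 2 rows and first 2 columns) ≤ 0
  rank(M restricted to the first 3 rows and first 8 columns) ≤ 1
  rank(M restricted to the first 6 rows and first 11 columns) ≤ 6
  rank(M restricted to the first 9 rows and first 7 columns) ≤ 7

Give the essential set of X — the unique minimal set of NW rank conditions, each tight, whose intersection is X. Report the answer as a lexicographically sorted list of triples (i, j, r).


Rank table r_w(11×11) implied by the 20 constraints:

  0, 0, 0, 0, 0, 1, 1, 1, 1, 1, 1
  0, 0, 0, 0, 0, 1, 1, 1, 2, 2, 2
  0, 0, 0, 0, 0, 1, 1, 1, 2, 3, 3
  1, 1, 1, 1, 1, 2, 2, 2, 3, 4, 4
  1, 2, 2, 2, 2, 3, 3, 3, 4, 5, 5
  1, 2, 2, 2, 2, 3, 4, 4, 5, 6, 6
  1, 2, 3, 3, 3, 4, 5, 5, 6, 7, 7
  1, 2, 3, 4, 4, 5, 6, 6, 7, 8, 8
  1, 2, 3, 4, 4, 5, 6, 6, 7, 8, 9
  1, 2, 3, 4, 4, 5, 6, 7, 8, 9, 10
  1, 2, 3, 4, 5, 6, 7, 8, 9, 10, 11

second differences of R give the permutation w = (6, 9, 10, 1, 2, 7, 3, 4, 11, 8, 5).

ℓ(w)=25; the 5 essential cells (i,j,r):

[(3, 5, 0), (3, 8, 1), (6, 5, 2), (9, 8, 6), (10, 5, 4)]


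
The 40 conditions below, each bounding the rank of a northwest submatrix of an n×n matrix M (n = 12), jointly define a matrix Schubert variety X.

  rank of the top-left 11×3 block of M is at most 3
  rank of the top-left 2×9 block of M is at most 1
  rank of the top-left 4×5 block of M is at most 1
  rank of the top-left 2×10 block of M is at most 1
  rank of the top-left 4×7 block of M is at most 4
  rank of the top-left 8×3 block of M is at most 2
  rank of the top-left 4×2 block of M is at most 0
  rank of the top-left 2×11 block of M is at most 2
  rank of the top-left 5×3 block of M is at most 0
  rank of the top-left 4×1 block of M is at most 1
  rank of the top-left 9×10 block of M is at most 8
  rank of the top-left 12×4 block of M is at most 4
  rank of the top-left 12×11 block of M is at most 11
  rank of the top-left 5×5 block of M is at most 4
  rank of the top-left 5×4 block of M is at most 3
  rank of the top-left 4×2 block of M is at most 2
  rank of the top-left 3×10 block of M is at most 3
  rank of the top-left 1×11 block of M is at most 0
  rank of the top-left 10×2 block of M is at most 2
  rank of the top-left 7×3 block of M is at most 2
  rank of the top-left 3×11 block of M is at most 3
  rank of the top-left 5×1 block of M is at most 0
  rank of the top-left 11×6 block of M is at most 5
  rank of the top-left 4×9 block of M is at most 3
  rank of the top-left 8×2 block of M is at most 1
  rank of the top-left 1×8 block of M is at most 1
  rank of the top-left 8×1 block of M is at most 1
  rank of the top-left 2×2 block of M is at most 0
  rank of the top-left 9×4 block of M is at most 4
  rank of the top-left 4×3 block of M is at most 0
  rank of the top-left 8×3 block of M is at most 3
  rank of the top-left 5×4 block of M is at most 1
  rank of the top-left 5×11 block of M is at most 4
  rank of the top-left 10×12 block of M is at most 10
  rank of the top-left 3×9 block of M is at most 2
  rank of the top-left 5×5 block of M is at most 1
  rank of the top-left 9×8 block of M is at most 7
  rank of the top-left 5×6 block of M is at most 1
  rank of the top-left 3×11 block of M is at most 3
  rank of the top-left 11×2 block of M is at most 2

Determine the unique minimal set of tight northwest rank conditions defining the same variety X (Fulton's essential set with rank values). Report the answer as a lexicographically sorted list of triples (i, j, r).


Propagating the 40 rank bounds to every northwest block:

  0 | 0 | 0 | 0 | 0 | 0 | 0 | 0 | 0 | 0 | 0 | 1
  0 | 0 | 0 | 1 | 1 | 1 | 1 | 1 | 1 | 1 | 1 | 2
  0 | 0 | 0 | 1 | 1 | 1 | 2 | 2 | 2 | 2 | 2 | 3
  0 | 0 | 0 | 1 | 1 | 1 | 2 | 3 | 3 | 3 | 3 | 4
  0 | 0 | 0 | 1 | 1 | 1 | 2 | 3 | 4 | 4 | 4 | 5
  1 | 1 | 1 | 2 | 2 | 2 | 3 | 4 | 5 | 5 | 5 | 6
  1 | 1 | 2 | 3 | 3 | 3 | 4 | 5 | 6 | 6 | 6 | 7
  1 | 1 | 2 | 3 | 4 | 4 | 5 | 6 | 7 | 7 | 7 | 8
  1 | 2 | 3 | 4 | 5 | 5 | 6 | 7 | 8 | 8 | 8 | 9
  1 | 2 | 3 | 4 | 5 | 5 | 6 | 7 | 8 | 9 | 9 | 10
  1 | 2 | 3 | 4 | 5 | 5 | 6 | 7 | 8 | 9 | 10 | 11
  1 | 2 | 3 | 4 | 5 | 6 | 7 | 8 | 9 | 10 | 11 | 12

the unique w with this rank table is (12, 4, 7, 8, 9, 1, 3, 5, 2, 10, 11, 6).

Rothe diagram D(w) (33 cells), 5 SE-corners (essential conditions):

[(1, 11, 0), (5, 3, 0), (5, 6, 1), (8, 2, 1), (11, 6, 5)]


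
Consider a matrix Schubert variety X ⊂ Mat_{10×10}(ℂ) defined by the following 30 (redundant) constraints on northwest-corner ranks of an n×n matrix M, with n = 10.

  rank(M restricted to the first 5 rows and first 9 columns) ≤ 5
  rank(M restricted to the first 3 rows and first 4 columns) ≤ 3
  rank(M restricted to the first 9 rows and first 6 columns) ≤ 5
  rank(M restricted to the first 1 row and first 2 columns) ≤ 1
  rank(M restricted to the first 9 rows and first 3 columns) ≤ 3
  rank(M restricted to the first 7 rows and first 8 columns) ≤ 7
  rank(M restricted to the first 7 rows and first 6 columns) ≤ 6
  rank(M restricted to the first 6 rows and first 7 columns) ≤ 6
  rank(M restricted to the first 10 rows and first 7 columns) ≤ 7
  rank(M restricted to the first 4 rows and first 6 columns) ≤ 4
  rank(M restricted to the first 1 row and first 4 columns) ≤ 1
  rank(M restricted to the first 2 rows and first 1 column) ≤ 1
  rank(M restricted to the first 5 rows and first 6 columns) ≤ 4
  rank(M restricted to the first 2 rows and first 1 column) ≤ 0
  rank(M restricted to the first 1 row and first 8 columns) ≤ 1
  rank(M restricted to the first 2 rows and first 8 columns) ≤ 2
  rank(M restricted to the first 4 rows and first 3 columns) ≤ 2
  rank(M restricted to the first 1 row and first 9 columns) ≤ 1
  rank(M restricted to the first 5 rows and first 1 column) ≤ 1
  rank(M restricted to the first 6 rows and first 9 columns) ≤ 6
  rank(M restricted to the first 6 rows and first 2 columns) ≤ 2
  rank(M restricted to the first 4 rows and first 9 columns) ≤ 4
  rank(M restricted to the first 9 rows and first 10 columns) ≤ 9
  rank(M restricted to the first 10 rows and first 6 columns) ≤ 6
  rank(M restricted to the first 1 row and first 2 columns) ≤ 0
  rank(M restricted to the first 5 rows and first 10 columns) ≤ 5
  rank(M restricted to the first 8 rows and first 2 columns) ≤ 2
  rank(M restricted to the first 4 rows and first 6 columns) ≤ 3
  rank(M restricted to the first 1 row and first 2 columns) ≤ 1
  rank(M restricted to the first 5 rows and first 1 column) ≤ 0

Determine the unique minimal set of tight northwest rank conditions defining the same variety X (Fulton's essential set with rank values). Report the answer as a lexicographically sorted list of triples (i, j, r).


Rank table r_w(10×10) implied by the 30 constraints:

  0  0  1  1  1  1  1  1  1  1
  0  1  2  2  2  2  2  2  2  2
  0  1  2  3  3  3  3  3  3  3
  0  1  2  3  3  3  4  4  4  4
  0  1  2  3  4  4  5  5  5  5
  1  2  3  4  5  5  6  6  6  6
  1  2  3  4  5  5  6  7  7  7
  1  2  3  4  5  5  6  7  8  8
  1  2  3  4  5  5  6  7  8  9
  1  2  3  4  5  6  7  8  9  10

reading off 1-entries of Δ²R: w = (3, 2, 4, 7, 5, 1, 8, 9, 10, 6).

4 SE-corners of the 11-cell Rothe diagram give Ess(w):

[(1, 2, 0), (4, 6, 3), (5, 1, 0), (9, 6, 5)]


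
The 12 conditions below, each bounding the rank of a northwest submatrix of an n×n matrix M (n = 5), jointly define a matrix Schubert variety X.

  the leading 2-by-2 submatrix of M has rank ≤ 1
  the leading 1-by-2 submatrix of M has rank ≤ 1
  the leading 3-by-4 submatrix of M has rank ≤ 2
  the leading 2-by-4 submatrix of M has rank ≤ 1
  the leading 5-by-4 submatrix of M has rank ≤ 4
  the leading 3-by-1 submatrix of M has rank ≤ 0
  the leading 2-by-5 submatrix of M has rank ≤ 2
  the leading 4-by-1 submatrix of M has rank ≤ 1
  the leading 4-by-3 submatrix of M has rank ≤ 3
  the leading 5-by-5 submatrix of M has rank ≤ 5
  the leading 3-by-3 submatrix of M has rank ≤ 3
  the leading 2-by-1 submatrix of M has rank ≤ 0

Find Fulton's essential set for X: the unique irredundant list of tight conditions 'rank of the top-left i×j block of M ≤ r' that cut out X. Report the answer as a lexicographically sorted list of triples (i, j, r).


Computing R[i][j] = min implied NW-rank bound (n=5, 12 conditions):

  row 1: 0 1 1 1 1
  row 2: 0 1 1 1 2
  row 3: 0 1 2 2 3
  row 4: 1 2 3 3 4
  row 5: 1 2 3 4 5

giving w = (2, 5, 3, 1, 4) via Δ²R.

ℓ(w)=5; the 2 essential cells (i,j,r):

[(2, 4, 1), (3, 1, 0)]


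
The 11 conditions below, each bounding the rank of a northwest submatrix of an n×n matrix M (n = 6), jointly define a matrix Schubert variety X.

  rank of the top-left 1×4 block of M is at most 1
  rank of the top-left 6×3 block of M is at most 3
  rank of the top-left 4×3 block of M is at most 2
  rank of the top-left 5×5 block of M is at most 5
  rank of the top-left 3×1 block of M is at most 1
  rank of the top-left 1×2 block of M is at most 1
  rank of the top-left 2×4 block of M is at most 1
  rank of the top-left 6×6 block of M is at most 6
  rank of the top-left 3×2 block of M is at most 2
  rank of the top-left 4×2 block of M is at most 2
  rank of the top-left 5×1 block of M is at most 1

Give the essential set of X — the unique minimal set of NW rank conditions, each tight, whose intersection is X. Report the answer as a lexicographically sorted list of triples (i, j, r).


The tightest implied rank at each (i,j), from the 11 conditions:

  1, 1, 1, 1, 1, 1
  1, 1, 1, 1, 2, 2
  1, 2, 2, 2, 3, 3
  1, 2, 2, 3, 4, 4
  1, 2, 3, 4, 5, 5
  1, 2, 3, 4, 5, 6

second differences of R give the permutation w = (1, 5, 2, 4, 3, 6).

D(w) has 4 cells with 2 SE-corners; essential set:

[(2, 4, 1), (4, 3, 2)]


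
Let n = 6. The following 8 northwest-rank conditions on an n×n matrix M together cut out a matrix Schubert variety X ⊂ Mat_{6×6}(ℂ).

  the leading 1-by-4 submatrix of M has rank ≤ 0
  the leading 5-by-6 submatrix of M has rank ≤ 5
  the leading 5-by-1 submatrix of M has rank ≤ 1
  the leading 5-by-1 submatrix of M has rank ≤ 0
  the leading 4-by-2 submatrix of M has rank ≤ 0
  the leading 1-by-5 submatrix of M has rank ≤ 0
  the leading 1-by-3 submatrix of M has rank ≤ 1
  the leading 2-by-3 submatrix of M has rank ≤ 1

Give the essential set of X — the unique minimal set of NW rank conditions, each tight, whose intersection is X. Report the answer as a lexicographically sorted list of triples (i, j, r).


Computing R[i][j] = min implied NW-rank bound (n=6, 8 conditions):

  0 0 0 0 0 1
  0 0 1 1 1 2
  0 0 1 2 2 3
  0 0 1 2 3 4
  0 1 2 3 4 5
  1 2 3 4 5 6

second differences of R give the permutation w = (6, 3, 4, 5, 2, 1).

|D(w)|=12, |Ess(w)|=3:

[(1, 5, 0), (4, 2, 0), (5, 1, 0)]


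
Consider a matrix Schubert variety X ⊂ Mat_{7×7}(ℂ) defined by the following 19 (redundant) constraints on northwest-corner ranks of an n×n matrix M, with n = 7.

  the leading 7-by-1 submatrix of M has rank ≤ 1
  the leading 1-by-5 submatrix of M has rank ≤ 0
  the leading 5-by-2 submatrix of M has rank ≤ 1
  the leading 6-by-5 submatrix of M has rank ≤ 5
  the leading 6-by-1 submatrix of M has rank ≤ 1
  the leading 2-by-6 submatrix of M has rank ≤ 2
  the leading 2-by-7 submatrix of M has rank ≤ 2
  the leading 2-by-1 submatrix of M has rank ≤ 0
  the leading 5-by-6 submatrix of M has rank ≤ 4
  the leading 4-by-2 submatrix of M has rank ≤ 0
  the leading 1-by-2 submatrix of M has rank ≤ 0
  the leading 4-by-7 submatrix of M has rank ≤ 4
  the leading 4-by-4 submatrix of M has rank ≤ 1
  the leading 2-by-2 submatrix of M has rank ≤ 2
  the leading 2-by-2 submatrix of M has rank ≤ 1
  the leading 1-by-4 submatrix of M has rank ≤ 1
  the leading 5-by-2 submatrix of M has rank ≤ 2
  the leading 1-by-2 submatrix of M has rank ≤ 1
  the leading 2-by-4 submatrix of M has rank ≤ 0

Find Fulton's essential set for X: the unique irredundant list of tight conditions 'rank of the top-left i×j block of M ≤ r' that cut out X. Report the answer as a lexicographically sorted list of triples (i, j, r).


Reconstructing r_w from the 19 given conditions:

  R[1]: 0 0 0 0 0 1 1
  R[2]: 0 0 0 0 1 2 2
  R[3]: 0 0 1 1 2 3 3
  R[4]: 0 0 1 1 2 3 4
  R[5]: 1 1 2 2 3 4 5
  R[6]: 1 2 3 3 4 5 6
  R[7]: 1 2 3 4 5 6 7

second differences of R give the permutation w = (6, 5, 3, 7, 1, 2, 4).

ℓ(w)=14; the 4 essential cells (i,j,r):

[(1, 5, 0), (2, 4, 0), (4, 2, 0), (4, 4, 1)]


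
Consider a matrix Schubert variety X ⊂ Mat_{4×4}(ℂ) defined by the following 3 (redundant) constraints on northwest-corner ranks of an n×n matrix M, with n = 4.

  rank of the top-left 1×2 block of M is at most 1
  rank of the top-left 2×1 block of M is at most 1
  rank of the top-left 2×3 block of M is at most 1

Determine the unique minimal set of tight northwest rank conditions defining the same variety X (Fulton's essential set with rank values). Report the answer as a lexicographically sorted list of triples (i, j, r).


Reconstructing r_w from the 3 given conditions:

  row 1: 1  1  1  1
  row 2: 1  1  1  2
  row 3: 1  2  2  3
  row 4: 1  2  3  4

so w = (1, 4, 2, 3).

Rothe diagram D(w) (2 cells), 1 SE-corner (essential condition):

[(2, 3, 1)]


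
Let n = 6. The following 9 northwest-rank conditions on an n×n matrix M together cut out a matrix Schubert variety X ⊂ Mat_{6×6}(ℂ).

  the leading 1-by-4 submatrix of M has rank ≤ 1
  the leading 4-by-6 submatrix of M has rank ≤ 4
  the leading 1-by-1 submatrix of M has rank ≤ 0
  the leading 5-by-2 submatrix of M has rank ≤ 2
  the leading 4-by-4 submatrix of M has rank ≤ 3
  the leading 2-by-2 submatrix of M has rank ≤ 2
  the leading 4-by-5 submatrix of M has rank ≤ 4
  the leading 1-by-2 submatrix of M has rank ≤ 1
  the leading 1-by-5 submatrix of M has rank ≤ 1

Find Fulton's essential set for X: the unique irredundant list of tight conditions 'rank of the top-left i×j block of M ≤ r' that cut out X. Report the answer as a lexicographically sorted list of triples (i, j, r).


Recovering R(i,j) via the rank-extension bound from the 9 conditions:

  row 1: 0  1  1  1  1  1
  row 2: 1  2  2  2  2  2
  row 3: 1  2  3  3  3  3
  row 4: 1  2  3  3  4  4
  row 5: 1  2  3  4  5  5
  row 6: 1  2  3  4  5  6

reading off 1-entries of Δ²R: w = (2, 1, 3, 5, 4, 6).

Rothe diagram D(w) (2 cells), 2 SE-corners (essential conditions):

[(1, 1, 0), (4, 4, 3)]


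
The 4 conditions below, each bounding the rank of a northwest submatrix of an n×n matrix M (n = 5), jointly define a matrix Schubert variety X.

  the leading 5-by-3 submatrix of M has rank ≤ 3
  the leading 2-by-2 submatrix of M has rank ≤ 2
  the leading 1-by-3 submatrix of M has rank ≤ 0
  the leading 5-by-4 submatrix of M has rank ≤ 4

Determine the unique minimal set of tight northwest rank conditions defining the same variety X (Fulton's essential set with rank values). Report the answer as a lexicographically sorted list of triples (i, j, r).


The tightest implied rank at each (i,j), from the 4 conditions:

  row 1: 0  0  0  1  1
  row 2: 1  1  1  2  2
  row 3: 1  2  2  3  3
  row 4: 1  2  3  4  4
  row 5: 1  2  3  4  5

giving w = (4, 1, 2, 3, 5) via Δ²R.

ℓ(w)=3; the 1 essential cell (i,j,r):

[(1, 3, 0)]


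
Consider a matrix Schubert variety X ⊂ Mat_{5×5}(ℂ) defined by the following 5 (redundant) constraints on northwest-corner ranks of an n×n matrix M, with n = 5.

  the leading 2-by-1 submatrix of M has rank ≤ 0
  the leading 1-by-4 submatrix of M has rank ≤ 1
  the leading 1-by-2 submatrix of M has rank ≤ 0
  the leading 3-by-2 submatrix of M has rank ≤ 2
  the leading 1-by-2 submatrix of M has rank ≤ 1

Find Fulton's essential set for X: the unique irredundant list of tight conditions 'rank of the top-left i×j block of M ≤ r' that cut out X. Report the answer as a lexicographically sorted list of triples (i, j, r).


Propagating the 5 rank bounds to every northwest block:

  R[1]: 0, 0, 1, 1, 1
  R[2]: 0, 1, 2, 2, 2
  R[3]: 1, 2, 3, 3, 3
  R[4]: 1, 2, 3, 4, 4
  R[5]: 1, 2, 3, 4, 5

the unique w with this rank table is (3, 2, 1, 4, 5).

Fulton essential set (2 of the 3 Rothe cells):

[(1, 2, 0), (2, 1, 0)]


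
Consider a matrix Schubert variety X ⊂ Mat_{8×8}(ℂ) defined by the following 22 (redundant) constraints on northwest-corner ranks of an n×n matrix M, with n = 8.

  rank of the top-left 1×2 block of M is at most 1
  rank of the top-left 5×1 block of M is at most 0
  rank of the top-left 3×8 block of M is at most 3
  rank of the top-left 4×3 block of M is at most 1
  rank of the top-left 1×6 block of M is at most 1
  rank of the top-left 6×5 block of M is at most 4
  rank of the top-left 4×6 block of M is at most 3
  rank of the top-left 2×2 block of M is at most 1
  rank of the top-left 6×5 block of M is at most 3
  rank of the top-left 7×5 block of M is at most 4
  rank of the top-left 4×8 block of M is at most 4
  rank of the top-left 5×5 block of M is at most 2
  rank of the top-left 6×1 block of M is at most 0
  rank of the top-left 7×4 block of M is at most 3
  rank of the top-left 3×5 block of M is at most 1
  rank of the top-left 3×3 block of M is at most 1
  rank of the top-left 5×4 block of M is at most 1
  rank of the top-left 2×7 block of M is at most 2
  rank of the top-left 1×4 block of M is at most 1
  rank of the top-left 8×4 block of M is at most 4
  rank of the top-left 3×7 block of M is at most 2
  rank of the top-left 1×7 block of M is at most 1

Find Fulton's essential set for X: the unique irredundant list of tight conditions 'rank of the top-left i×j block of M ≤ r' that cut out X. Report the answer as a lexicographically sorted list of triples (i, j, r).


Reconstructing r_w from the 22 given conditions:

  0 1 1 1 1 1 1 1
  0 1 1 1 1 2 2 2
  0 1 1 1 1 2 2 3
  0 1 1 1 2 3 3 4
  0 1 1 1 2 3 4 5
  0 1 2 2 3 4 5 6
  1 2 3 3 4 5 6 7
  1 2 3 4 5 6 7 8

so w = (2, 6, 8, 5, 7, 3, 1, 4).

Rothe diagram D(w) (17 cells), 4 SE-corners (essential conditions):

[(3, 5, 1), (3, 7, 2), (5, 4, 1), (6, 1, 0)]


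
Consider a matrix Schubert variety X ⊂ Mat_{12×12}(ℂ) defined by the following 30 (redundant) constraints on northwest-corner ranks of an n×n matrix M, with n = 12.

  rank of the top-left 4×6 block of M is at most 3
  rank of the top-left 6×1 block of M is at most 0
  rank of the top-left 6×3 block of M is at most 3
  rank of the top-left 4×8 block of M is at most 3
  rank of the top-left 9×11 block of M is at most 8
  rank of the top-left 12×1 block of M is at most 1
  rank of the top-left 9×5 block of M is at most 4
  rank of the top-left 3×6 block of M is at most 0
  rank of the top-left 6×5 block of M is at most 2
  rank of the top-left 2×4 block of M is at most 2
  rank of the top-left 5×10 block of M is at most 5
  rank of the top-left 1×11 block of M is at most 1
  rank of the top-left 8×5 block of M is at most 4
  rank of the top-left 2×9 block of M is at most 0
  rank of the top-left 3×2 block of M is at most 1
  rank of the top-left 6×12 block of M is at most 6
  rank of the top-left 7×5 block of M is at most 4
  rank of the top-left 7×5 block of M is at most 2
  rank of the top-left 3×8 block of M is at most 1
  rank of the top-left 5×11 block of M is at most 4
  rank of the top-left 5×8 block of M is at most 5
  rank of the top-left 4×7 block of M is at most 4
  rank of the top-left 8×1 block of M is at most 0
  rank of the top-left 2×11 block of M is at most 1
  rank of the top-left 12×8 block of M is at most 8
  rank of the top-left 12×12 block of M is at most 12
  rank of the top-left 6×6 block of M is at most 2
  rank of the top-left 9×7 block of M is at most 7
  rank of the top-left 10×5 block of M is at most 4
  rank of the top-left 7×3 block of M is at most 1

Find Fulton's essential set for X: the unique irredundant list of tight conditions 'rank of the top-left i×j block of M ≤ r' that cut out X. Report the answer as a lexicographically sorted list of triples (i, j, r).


Propagating the 30 rank bounds to every northwest block:

  0  0  0  0  0  0  0  0  0  1  1  1
  0  0  0  0  0  0  0  0  0  1  1  2
  0  0  0  0  0  0  1  1  1  2  2  3
  0  1  1  1  1  1  2  2  2  3  3  4
  0  1  1  2  2  2  3  3  3  4  4  5
  0  1  1  2  2  2  3  4  4  5  5  6
  0  1  1  2  2  3  4  5  5  6  6  7
  0  1  2  3  3  4  5  6  6  7  7  8
  1  2  3  4  4  5  6  7  7  8  8  9
  1  2  3  4  4  5  6  7  8  9  9  10
  1  2  3  4  5  6  7  8  9  10  10  11
  1  2  3  4  5  6  7  8  9  10  11  12

reading off 1-entries of Δ²R: w = (10, 12, 7, 2, 4, 8, 6, 3, 1, 9, 5, 11).

8 SE-corners of the 37-cell Rothe diagram give Ess(w):

[(2, 9, 0), (2, 11, 1), (3, 6, 0), (6, 6, 2), (7, 3, 1), (7, 5, 2), (8, 1, 0), (10, 5, 4)]


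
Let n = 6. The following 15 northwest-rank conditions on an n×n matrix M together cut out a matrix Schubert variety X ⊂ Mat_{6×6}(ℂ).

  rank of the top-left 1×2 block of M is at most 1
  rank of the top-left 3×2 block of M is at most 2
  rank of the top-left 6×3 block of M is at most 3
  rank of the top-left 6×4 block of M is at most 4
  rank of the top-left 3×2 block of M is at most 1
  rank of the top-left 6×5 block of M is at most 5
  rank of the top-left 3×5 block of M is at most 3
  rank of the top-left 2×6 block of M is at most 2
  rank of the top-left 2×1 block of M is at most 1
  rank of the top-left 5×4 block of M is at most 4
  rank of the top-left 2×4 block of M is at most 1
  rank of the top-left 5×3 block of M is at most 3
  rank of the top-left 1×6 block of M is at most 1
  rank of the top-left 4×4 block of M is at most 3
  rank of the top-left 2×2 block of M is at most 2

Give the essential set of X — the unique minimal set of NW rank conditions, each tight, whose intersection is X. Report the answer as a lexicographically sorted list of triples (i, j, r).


Recovering R(i,j) via the rank-extension bound from the 15 conditions:

  row 1: 1, 1, 1, 1, 1, 1
  row 2: 1, 1, 1, 1, 2, 2
  row 3: 1, 1, 2, 2, 3, 3
  row 4: 1, 2, 3, 3, 4, 4
  row 5: 1, 2, 3, 4, 5, 5
  row 6: 1, 2, 3, 4, 5, 6

hence w(1..6) = (1, 5, 3, 2, 4, 6).

D(w) has 4 cells with 2 SE-corners; essential set:

[(2, 4, 1), (3, 2, 1)]


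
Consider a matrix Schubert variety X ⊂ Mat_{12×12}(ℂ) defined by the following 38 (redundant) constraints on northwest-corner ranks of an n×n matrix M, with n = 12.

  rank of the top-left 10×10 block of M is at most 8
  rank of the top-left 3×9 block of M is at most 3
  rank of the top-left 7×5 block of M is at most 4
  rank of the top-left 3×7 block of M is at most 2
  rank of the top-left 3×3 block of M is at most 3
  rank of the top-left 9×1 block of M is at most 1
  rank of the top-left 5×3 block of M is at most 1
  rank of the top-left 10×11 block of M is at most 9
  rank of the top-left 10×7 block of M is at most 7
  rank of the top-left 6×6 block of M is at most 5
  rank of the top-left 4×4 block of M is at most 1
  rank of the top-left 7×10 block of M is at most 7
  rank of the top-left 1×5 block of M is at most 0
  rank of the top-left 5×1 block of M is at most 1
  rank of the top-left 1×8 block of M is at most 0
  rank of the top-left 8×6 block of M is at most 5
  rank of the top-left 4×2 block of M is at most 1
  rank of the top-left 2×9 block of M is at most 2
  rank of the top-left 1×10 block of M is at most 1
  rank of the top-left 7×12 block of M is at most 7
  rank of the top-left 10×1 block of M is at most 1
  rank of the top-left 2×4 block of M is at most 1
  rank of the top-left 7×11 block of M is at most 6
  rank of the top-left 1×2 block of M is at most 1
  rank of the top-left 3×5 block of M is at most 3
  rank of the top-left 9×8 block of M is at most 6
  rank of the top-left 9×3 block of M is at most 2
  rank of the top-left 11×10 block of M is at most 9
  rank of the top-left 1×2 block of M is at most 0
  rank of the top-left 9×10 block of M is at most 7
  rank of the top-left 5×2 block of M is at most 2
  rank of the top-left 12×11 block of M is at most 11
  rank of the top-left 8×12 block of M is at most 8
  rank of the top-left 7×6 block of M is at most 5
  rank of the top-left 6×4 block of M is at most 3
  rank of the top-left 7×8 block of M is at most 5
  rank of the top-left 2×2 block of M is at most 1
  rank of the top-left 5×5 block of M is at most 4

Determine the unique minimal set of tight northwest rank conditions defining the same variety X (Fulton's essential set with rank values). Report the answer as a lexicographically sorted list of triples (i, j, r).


Reconstructing r_w from the 38 given conditions:

  0 | 0 | 0 | 0 | 0 | 0 | 0 | 0 | 1 | 1 | 1 | 1
  1 | 1 | 1 | 1 | 1 | 1 | 1 | 1 | 2 | 2 | 2 | 2
  1 | 1 | 1 | 1 | 2 | 2 | 2 | 2 | 3 | 3 | 3 | 3
  1 | 1 | 1 | 1 | 2 | 3 | 3 | 3 | 4 | 4 | 4 | 4
  1 | 1 | 1 | 2 | 3 | 4 | 4 | 4 | 5 | 5 | 5 | 5
  1 | 2 | 2 | 3 | 4 | 5 | 5 | 5 | 6 | 6 | 6 | 6
  1 | 2 | 2 | 3 | 4 | 5 | 5 | 5 | 6 | 6 | 6 | 7
  1 | 2 | 2 | 3 | 4 | 5 | 6 | 6 | 7 | 7 | 7 | 8
  1 | 2 | 2 | 3 | 4 | 5 | 6 | 6 | 7 | 7 | 8 | 9
  1 | 2 | 3 | 4 | 5 | 6 | 7 | 7 | 8 | 8 | 9 | 10
  1 | 2 | 3 | 4 | 5 | 6 | 7 | 8 | 9 | 9 | 10 | 11
  1 | 2 | 3 | 4 | 5 | 6 | 7 | 8 | 9 | 10 | 11 | 12

hence w(1..12) = (9, 1, 5, 6, 4, 2, 12, 7, 11, 3, 8, 10).

|D(w)|=25, |Ess(w)|=8:

[(1, 8, 0), (4, 4, 1), (5, 3, 1), (7, 8, 5), (7, 11, 6), (9, 3, 2), (9, 8, 6), (9, 10, 7)]


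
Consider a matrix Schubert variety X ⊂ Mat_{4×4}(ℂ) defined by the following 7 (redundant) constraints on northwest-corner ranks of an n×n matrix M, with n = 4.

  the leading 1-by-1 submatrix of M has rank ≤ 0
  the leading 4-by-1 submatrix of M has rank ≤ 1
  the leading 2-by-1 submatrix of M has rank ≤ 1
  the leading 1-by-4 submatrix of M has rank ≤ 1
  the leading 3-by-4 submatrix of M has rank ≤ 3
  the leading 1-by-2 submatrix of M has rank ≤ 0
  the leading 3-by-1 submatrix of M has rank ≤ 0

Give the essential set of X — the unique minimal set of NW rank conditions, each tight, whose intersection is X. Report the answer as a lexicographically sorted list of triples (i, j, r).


Propagating the 7 rank bounds to every northwest block:

  row 1: 0 0 1 1
  row 2: 0 1 2 2
  row 3: 0 1 2 3
  row 4: 1 2 3 4

giving w = (3, 2, 4, 1) via Δ²R.

D(w) has 4 cells with 2 SE-corners; essential set:

[(1, 2, 0), (3, 1, 0)]


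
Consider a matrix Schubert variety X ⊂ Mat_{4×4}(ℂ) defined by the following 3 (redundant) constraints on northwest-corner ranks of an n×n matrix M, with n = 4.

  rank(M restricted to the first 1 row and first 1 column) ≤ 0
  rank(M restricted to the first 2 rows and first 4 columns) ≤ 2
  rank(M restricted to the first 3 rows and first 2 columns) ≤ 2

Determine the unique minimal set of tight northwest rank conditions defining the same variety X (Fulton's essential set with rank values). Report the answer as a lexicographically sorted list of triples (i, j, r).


Computing R[i][j] = min implied NW-rank bound (n=4, 3 conditions):

  R[1]: 0, 1, 1, 1
  R[2]: 1, 2, 2, 2
  R[3]: 1, 2, 3, 3
  R[4]: 1, 2, 3, 4

reading off 1-entries of Δ²R: w = (2, 1, 3, 4).

1 SE-corner of the 1-cell Rothe diagram gives Ess(w):

[(1, 1, 0)]


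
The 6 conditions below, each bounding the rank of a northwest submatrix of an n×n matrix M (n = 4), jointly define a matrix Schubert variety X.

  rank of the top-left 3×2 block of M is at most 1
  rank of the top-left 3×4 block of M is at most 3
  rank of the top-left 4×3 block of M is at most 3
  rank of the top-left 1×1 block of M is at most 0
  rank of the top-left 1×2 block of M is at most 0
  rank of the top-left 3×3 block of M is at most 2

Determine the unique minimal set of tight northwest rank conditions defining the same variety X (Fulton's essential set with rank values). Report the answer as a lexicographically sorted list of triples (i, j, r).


Rank table r_w(4×4) implied by the 6 constraints:

  i=1: 0 0 1 1
  i=2: 1 1 2 2
  i=3: 1 1 2 3
  i=4: 1 2 3 4

hence w(1..4) = (3, 1, 4, 2).

ℓ(w)=3; the 2 essential cells (i,j,r):

[(1, 2, 0), (3, 2, 1)]


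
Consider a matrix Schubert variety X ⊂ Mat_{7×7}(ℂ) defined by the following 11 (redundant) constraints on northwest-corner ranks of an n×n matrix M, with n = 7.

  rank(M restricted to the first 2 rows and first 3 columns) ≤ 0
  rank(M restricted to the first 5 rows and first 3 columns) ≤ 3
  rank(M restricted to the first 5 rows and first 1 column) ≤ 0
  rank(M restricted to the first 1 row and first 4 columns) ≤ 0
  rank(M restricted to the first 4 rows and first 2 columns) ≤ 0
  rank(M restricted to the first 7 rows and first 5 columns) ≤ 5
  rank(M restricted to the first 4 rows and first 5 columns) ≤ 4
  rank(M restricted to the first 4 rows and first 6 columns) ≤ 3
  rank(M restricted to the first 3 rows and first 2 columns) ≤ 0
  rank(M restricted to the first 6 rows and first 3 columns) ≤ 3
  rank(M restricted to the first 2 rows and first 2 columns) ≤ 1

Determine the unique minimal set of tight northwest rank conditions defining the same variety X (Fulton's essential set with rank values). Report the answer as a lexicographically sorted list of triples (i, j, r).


Reconstructing r_w from the 11 given conditions:

  0 0 0 0 1 1 1
  0 0 0 1 2 2 2
  0 0 1 2 3 3 3
  0 0 1 2 3 3 4
  0 1 2 3 4 4 5
  1 2 3 4 5 5 6
  1 2 3 4 5 6 7

hence w(1..7) = (5, 4, 3, 7, 2, 1, 6).

5 SE-corners of the 13-cell Rothe diagram give Ess(w):

[(1, 4, 0), (2, 3, 0), (4, 2, 0), (4, 6, 3), (5, 1, 0)]


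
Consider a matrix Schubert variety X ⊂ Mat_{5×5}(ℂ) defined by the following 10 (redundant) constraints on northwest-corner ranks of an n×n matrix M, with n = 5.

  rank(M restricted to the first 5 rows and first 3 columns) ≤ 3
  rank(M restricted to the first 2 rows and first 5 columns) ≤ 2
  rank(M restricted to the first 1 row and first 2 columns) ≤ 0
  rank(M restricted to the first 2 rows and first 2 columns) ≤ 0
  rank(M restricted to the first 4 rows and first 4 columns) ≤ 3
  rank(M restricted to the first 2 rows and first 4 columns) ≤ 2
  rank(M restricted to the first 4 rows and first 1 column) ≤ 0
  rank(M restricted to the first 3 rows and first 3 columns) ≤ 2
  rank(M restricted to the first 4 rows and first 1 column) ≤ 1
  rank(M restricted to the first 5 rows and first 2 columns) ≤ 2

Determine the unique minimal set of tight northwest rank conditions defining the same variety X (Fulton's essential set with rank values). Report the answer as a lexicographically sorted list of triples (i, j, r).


The tightest implied rank at each (i,j), from the 10 conditions:

  row 1: 0 | 0 | 1 | 1 | 1
  row 2: 0 | 0 | 1 | 2 | 2
  row 3: 0 | 1 | 2 | 3 | 3
  row 4: 0 | 1 | 2 | 3 | 4
  row 5: 1 | 2 | 3 | 4 | 5

giving w = (3, 4, 2, 5, 1) via Δ²R.

ℓ(w)=6; the 2 essential cells (i,j,r):

[(2, 2, 0), (4, 1, 0)]


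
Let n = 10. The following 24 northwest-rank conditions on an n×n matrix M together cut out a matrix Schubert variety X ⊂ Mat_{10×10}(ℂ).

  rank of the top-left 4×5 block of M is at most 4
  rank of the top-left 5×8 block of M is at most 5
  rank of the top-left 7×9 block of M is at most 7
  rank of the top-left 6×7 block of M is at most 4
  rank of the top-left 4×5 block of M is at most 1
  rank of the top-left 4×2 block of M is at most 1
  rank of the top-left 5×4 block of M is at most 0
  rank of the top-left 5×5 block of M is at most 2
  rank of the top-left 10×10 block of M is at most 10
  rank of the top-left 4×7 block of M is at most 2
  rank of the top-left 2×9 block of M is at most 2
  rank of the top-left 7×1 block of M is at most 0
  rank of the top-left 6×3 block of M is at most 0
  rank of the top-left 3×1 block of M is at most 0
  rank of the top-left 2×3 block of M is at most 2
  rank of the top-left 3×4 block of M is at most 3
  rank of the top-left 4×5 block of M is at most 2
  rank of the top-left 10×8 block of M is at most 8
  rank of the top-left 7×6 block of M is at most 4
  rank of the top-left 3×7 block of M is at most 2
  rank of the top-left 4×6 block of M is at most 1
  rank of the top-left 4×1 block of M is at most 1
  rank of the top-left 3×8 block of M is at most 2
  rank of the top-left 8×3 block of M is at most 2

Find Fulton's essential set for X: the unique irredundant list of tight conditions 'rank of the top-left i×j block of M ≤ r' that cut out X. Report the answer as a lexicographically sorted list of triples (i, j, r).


Reconstructing r_w from the 24 given conditions:

  i=1: 0, 0, 0, 0, 1, 1, 1, 1, 1, 1
  i=2: 0, 0, 0, 0, 1, 1, 2, 2, 2, 2
  i=3: 0, 0, 0, 0, 1, 1, 2, 2, 3, 3
  i=4: 0, 0, 0, 0, 1, 1, 2, 3, 4, 4
  i=5: 0, 0, 0, 0, 1, 2, 3, 4, 5, 5
  i=6: 0, 0, 0, 1, 2, 3, 4, 5, 6, 6
  i=7: 0, 1, 1, 2, 3, 4, 5, 6, 7, 7
  i=8: 1, 2, 2, 3, 4, 5, 6, 7, 8, 8
  i=9: 1, 2, 3, 4, 5, 6, 7, 8, 9, 9
  i=10: 1, 2, 3, 4, 5, 6, 7, 8, 9, 10

second differences of R give the permutation w = (5, 7, 9, 8, 6, 4, 2, 1, 3, 10).

|D(w)|=28, |Ess(w)|=5:

[(3, 8, 2), (4, 6, 1), (5, 4, 0), (6, 3, 0), (7, 1, 0)]
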